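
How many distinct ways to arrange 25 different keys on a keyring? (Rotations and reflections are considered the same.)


Free circular arrangements: rotations and reflections both identified.
(n-1)!/2 = 24!/2 = 620448401733239439360000/2 = 310224200866619719680000

310224200866619719680000


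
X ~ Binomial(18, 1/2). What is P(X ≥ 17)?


P(X ≥ 17) = Σ P(X=i) for i=17..18
P(X=17) = 9/131072
P(X=18) = 1/262144
Sum = 19/262144

P(X ≥ 17) = 19/262144 ≈ 0.01%


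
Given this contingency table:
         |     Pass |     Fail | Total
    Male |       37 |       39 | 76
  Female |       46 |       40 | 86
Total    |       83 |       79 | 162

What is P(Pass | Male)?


P(Pass | Male) = 37/(37+39) = 37/76

P(Pass|Male) = 37/76 ≈ 48.68%


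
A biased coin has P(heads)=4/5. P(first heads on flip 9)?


Geometric: P(X=9) = (1-p)^(k-1)×p = (1/5)^8×4/5 = 4/1953125

P(X=9) = 4/1953125 ≈ 0.00%


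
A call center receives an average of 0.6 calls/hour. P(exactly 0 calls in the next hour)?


Poisson(λ=0.6): P(X=0) = e^(-λ)×λ^k/k!
= e^(-0.6) × 0.6^0 / 0!
≈ 0.5488116361 × 1 / 1 ≈ 0.548812

P(X=0) ≈ 0.548812 ≈ 54.88%


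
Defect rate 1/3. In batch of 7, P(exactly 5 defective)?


Binomial: P(X=5) = C(7,5)×p^5×(1-p)^2
= 21 × 1/243 × 4/9 = 28/729

P(X=5) = 28/729 ≈ 3.84%


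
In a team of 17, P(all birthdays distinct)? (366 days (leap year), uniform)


P(all different) = Π(366-i)/366 for i=0..16
= (366/366)×(365/366)×...×(350/366)
= 0.685712

P ≈ 0.6857 ≈ 68.57%


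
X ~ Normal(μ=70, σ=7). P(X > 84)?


z = (84-70)/7 = 2.0
P(X > 84) = 1 - P(Z ≤ 2.0) = 1 - 0.9772 = 0.0228

P(X > 84) ≈ 0.0228


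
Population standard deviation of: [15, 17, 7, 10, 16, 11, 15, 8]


Mean = 99/8
  (15-99/8)²=441/64
  (17-99/8)²=1369/64
  (7-99/8)²=1849/64
  (10-99/8)²=361/64
  (16-99/8)²=841/64
  (11-99/8)²=121/64
  (15-99/8)²=441/64
  (8-99/8)²=1225/64
Σ(x-μ)² = 831/8
σ² = (831/8)/8 = 831/64

σ = √(831/64) ≈ 3.6034


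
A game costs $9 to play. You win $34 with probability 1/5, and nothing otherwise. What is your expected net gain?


E[gain] = (34-9)×1/5 + (-9)×4/5
= 5 - 36/5 = -11/5

Expected net gain = $-11/5 ≈ $-2.20


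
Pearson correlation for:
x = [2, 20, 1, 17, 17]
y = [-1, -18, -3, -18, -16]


n=5, Σx=57, Σy=-56, Σxy=-943, Σx²=983, Σy²=914
r = (5×(-943) - 57×(-56))/√((5×983 - 57²)(5×914 - (-56)²))
= -1523/√(1666×1434) = -1523/√2389044 ≈ -1523/1545.6533 ≈ -0.9853

r ≈ -0.9853


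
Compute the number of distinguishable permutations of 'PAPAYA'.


Letters: 6, freq: {'P': 2, 'A': 3, 'Y': 1}
6!/(2!×3!×1!) = 720/12 = 60

60


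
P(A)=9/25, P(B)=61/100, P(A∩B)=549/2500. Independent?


P(A)×P(B) = 549/2500
P(A∩B) = 549/2500
Equal ✓ → Independent

Yes, independent


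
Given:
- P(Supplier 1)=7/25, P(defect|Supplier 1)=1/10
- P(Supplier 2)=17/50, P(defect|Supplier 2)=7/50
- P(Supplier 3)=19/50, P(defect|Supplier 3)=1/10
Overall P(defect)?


P(B) = Σ P(B|Aᵢ)×P(Aᵢ)
  1/10×7/25 = 7/250
  7/50×17/50 = 119/2500
  1/10×19/50 = 19/500
Sum = 71/625

P(defect) = 71/625 ≈ 11.36%


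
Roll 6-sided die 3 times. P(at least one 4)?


P(no 4)^3 = (5/6)^3 = 125/216
P(≥1) = 1 - 125/216 = 91/216

P = 91/216 ≈ 42.13%


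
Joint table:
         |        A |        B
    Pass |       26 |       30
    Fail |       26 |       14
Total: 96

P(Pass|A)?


P(Pass|A) = 26/(26+26) = 26/52 = 1/2

P = 1/2 ≈ 50.00%


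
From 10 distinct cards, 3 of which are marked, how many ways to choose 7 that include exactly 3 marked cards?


Choose 3 of the 3 marked cards and 4 of the other 7 cards:
C(3,3)×C(7,4) = 1×35 = 35

35


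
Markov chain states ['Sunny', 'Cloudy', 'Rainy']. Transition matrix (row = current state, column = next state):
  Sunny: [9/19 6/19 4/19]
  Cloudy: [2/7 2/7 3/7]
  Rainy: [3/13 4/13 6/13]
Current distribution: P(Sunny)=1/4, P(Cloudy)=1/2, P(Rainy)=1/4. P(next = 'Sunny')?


P(next=Sunny) = Σᵢ P(now=i)×P(i→Sunny)
= 1/4×9/19 + 1/2×2/7 + 1/4×3/13
= 9/76 + 1/7 + 3/52 = 1103/3458

P = 1103/3458 ≈ 0.3190


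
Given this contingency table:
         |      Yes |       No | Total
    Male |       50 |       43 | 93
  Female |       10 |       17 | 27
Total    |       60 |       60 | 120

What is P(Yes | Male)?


P(Yes | Male) = 50/(50+43) = 50/93

P(Yes|Male) = 50/93 ≈ 53.76%


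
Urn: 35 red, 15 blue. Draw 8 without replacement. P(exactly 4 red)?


Hypergeometric: C(35,4)×C(15,4)/C(50,8)
= 52360×1365/536878650 = 6188/46483

P(X=4) = 6188/46483 ≈ 13.31%


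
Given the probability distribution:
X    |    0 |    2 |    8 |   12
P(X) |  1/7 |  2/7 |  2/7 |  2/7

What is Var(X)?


E[X] = 44/7
E[X²] = 424/7
Var(X) = E[X²] - (E[X])² = 424/7 - 1936/49 = 1032/49

Var(X) = 1032/49 ≈ 21.0612


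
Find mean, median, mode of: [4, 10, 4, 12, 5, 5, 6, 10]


Sorted: [4, 4, 5, 5, 6, 10, 10, 12]
Mean = 56/8 = 7
Median = 11/2
Freq: {4: 2, 10: 2, 12: 1, 5: 2, 6: 1}
Mode: [4, 5, 10]

Mean=7, Median=11/2, Mode=[4, 5, 10]


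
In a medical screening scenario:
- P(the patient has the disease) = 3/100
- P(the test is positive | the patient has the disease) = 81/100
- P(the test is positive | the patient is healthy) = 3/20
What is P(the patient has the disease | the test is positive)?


Using Bayes' theorem:
P(A|B) = P(B|A)·P(A) / P(B)

P(the test is positive) = 81/100 × 3/100 + 3/20 × 97/100
= 243/10000 + 291/2000 = 849/5000

P(the patient has the disease|the test is positive) = (243/10000) / (849/5000) = 81/566

P(the patient has the disease|the test is positive) = 81/566 ≈ 14.31%


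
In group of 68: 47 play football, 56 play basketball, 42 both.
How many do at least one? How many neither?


|A∪B| = 47+56-42 = 61
Neither = 68-61 = 7

At least one: 61; Neither: 7


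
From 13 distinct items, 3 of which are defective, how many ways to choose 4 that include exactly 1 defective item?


Choose 1 of the 3 defective items and 3 of the other 10 items:
C(3,1)×C(10,3) = 3×120 = 360

360


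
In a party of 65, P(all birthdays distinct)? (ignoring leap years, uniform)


P(all different) = Π(365-i)/365 for i=0..64
= (365/365)×(364/365)×...×(301/365)
= 0.002317

P ≈ 0.0023 ≈ 0.23%


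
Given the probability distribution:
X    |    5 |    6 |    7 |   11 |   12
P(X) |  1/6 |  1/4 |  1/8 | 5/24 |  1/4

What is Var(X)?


E[X] = 17/2
E[X²] = 161/2
Var(X) = E[X²] - (E[X])² = 161/2 - 289/4 = 33/4

Var(X) = 33/4 ≈ 8.2500


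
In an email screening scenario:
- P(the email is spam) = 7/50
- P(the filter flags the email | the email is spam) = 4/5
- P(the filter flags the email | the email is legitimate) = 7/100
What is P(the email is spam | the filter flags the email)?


Using Bayes' theorem:
P(A|B) = P(B|A)·P(A) / P(B)

P(the filter flags the email) = 4/5 × 7/50 + 7/100 × 43/50
= 14/125 + 301/5000 = 861/5000

P(the email is spam|the filter flags the email) = (14/125) / (861/5000) = 80/123

P(the email is spam|the filter flags the email) = 80/123 ≈ 65.04%


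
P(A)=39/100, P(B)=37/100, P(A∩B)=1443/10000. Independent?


P(A)×P(B) = 1443/10000
P(A∩B) = 1443/10000
Equal ✓ → Independent

Yes, independent


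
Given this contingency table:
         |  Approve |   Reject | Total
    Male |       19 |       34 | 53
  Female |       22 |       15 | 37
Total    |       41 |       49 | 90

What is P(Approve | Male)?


P(Approve | Male) = 19/(19+34) = 19/53

P(Approve|Male) = 19/53 ≈ 35.85%


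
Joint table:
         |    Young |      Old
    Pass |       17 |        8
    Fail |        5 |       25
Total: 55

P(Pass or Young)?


P(Pass∨Young) = P(Pass) + P(Young) - P(Pass∧Young)
= (25 + 22 - 17)/55 = 30/55 = 6/11

P = 6/11 ≈ 54.55%


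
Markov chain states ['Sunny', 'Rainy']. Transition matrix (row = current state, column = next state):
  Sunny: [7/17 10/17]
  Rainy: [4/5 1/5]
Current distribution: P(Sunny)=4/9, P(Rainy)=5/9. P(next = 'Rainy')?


P(next=Rainy) = Σᵢ P(now=i)×P(i→Rainy)
= 4/9×10/17 + 5/9×1/5
= 40/153 + 1/9 = 19/51

P = 19/51 ≈ 0.3725


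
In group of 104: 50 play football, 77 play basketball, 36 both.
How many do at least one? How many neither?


|A∪B| = 50+77-36 = 91
Neither = 104-91 = 13

At least one: 91; Neither: 13


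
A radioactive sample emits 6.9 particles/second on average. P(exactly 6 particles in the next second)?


Poisson(λ=6.9): P(X=6) = e^(-λ)×λ^k/k!
= e^(-6.9) × 6.9^6 / 6!
≈ 0.001007785429 × 107918.163081 / 720 ≈ 0.151053

P(X=6) ≈ 0.151053 ≈ 15.11%


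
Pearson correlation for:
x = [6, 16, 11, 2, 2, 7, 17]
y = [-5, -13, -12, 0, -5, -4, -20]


n=7, Σx=61, Σy=-59, Σxy=-748, Σx²=759, Σy²=779
r = (7×(-748) - 61×(-59))/√((7×759 - 61²)(7×779 - (-59)²))
= -1637/√(1592×1972) = -1637/√3139424 ≈ -1637/1771.8420 ≈ -0.9239

r ≈ -0.9239


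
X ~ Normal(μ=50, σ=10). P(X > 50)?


z = (50-50)/10 = 0.0
P(X > 50) = 1 - P(Z ≤ 0.0) = 1 - 0.5000 = 0.5000

P(X > 50) ≈ 0.5000


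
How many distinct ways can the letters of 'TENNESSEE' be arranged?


Letters: 9, freq: {'T': 1, 'E': 4, 'N': 2, 'S': 2}
9!/(1!×4!×2!×2!) = 362880/96 = 3780

3780


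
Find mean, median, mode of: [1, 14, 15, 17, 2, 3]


Sorted: [1, 2, 3, 14, 15, 17]
Mean = 52/6 = 26/3
Median = 17/2
Freq: {1: 1, 14: 1, 15: 1, 17: 1, 2: 1, 3: 1}
Mode: No mode

Mean=26/3, Median=17/2, Mode=No mode


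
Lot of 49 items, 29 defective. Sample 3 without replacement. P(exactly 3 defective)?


Hypergeometric: C(29,3)×C(20,0)/C(49,3)
= 3654×1/18424 = 261/1316

P(X=3) = 261/1316 ≈ 19.83%


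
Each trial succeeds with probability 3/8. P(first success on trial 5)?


Geometric: P(X=5) = (1-p)^(k-1)×p = (5/8)^4×3/8 = 1875/32768

P(X=5) = 1875/32768 ≈ 5.72%


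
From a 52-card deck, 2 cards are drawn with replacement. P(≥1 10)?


P(not a 10) = 48/52 = 12/13
P(none in 2 draws) = (12/13)^2 = 144/169
P(≥1 10) = 1 - 144/169 = 25/169

P = 25/169 ≈ 14.79%


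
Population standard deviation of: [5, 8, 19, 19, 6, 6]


Mean = 63/6 = 21/2
  (5-21/2)²=121/4
  (8-21/2)²=25/4
  (19-21/2)²=289/4
  (19-21/2)²=289/4
  (6-21/2)²=81/4
  (6-21/2)²=81/4
Σ(x-μ)² = 443/2
σ² = (443/2)/6 = 443/12

σ = √(443/12) ≈ 6.0759


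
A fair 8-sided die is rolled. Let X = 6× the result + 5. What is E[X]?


E[die] = (1+8)/2 = 9/2
E[X] = 6×9/2 + 5 = 32

E[X] = 32


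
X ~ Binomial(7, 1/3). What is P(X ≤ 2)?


P(X ≤ 2) = Σ P(X=i) for i=0..2
P(X=0) = 128/2187
P(X=1) = 448/2187
P(X=2) = 224/729
Sum = 416/729

P(X ≤ 2) = 416/729 ≈ 57.06%


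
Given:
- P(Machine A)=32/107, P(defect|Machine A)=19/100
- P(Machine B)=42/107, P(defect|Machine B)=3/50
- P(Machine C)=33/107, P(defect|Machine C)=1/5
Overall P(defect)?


P(B) = Σ P(B|Aᵢ)×P(Aᵢ)
  19/100×32/107 = 152/2675
  3/50×42/107 = 63/2675
  1/5×33/107 = 33/535
Sum = 76/535

P(defect) = 76/535 ≈ 14.21%


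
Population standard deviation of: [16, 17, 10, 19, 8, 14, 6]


Mean = 90/7
  (16-90/7)²=484/49
  (17-90/7)²=841/49
  (10-90/7)²=400/49
  (19-90/7)²=1849/49
  (8-90/7)²=1156/49
  (14-90/7)²=64/49
  (6-90/7)²=2304/49
Σ(x-μ)² = 1014/7
σ² = (1014/7)/7 = 1014/49

σ = √(1014/49) ≈ 4.5491


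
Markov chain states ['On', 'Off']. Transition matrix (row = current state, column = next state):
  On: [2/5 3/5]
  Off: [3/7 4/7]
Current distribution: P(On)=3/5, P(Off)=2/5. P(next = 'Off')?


P(next=Off) = Σᵢ P(now=i)×P(i→Off)
= 3/5×3/5 + 2/5×4/7
= 9/25 + 8/35 = 103/175

P = 103/175 ≈ 0.5886


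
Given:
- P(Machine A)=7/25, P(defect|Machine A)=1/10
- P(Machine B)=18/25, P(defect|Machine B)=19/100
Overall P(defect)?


P(B) = Σ P(B|Aᵢ)×P(Aᵢ)
  1/10×7/25 = 7/250
  19/100×18/25 = 171/1250
Sum = 103/625

P(defect) = 103/625 ≈ 16.48%


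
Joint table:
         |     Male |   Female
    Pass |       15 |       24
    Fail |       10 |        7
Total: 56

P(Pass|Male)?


P(Pass|Male) = 15/(15+10) = 15/25 = 3/5

P = 3/5 ≈ 60.00%


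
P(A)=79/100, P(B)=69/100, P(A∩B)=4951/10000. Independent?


P(A)×P(B) = 5451/10000
P(A∩B) = 4951/10000
Not equal → NOT independent

No, not independent


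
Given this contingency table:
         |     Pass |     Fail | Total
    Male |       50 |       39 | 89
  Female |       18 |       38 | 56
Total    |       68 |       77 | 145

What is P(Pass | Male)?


P(Pass | Male) = 50/(50+39) = 50/89

P(Pass|Male) = 50/89 ≈ 56.18%


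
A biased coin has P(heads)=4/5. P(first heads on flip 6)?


Geometric: P(X=6) = (1-p)^(k-1)×p = (1/5)^5×4/5 = 4/15625

P(X=6) = 4/15625 ≈ 0.03%


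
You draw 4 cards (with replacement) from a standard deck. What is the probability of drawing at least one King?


P(not a King) = 48/52 = 12/13
P(none in 4 draws) = (12/13)^4 = 20736/28561
P(≥1 King) = 1 - 20736/28561 = 7825/28561

P = 7825/28561 ≈ 27.40%


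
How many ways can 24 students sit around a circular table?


Circular arrangements of 24 distinct objects: fix one position to break rotational symmetry.
(n-1)! = 23! = 25852016738884976640000

25852016738884976640000


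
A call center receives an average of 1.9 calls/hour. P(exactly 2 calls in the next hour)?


Poisson(λ=1.9): P(X=2) = e^(-λ)×λ^k/k!
= e^(-1.9) × 1.9^2 / 2!
≈ 0.1495686192 × 3.61 / 2 ≈ 0.269971

P(X=2) ≈ 0.269971 ≈ 27.00%


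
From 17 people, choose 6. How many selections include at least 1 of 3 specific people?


Complement: C(17,6) - C(14,6) = 12376 - 3003 = 9373

9373


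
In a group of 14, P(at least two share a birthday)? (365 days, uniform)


P(all different) = Π(365-i)/365 for i=0..13
= 0.776897
P(match) = 1 - 0.776897 = 0.223103

P ≈ 0.2231 ≈ 22.31%


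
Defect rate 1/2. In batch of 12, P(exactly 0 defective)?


Binomial: P(X=0) = C(12,0)×p^0×(1-p)^12
= 1 × 1 × 1/4096 = 1/4096

P(X=0) = 1/4096 ≈ 0.02%


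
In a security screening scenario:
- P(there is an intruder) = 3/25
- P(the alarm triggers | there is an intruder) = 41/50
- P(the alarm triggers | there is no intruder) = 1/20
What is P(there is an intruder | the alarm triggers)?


Using Bayes' theorem:
P(A|B) = P(B|A)·P(A) / P(B)

P(the alarm triggers) = 41/50 × 3/25 + 1/20 × 22/25
= 123/1250 + 11/250 = 89/625

P(there is an intruder|the alarm triggers) = (123/1250) / (89/625) = 123/178

P(there is an intruder|the alarm triggers) = 123/178 ≈ 69.10%


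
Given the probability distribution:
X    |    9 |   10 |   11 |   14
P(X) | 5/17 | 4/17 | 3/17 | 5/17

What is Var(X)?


E[X] = 188/17
E[X²] = 2148/17
Var(X) = E[X²] - (E[X])² = 2148/17 - 35344/289 = 1172/289

Var(X) = 1172/289 ≈ 4.0554


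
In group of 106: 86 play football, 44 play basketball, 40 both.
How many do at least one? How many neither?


|A∪B| = 86+44-40 = 90
Neither = 106-90 = 16

At least one: 90; Neither: 16


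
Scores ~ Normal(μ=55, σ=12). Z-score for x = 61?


z = (x - μ)/σ = (61 - 55)/12 = 0.5

z = 0.5


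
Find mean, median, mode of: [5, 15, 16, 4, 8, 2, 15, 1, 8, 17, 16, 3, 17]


Sorted: [1, 2, 3, 4, 5, 8, 8, 15, 15, 16, 16, 17, 17]
Mean = 127/13
Median = 8
Freq: {5: 1, 15: 2, 16: 2, 4: 1, 8: 2, 2: 1, 1: 1, 17: 2, 3: 1}
Mode: [8, 15, 16, 17]

Mean=127/13, Median=8, Mode=[8, 15, 16, 17]


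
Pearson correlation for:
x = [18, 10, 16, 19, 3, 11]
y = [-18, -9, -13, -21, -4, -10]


n=6, Σx=77, Σy=-75, Σxy=-1143, Σx²=1171, Σy²=1131
r = (6×(-1143) - 77×(-75))/√((6×1171 - 77²)(6×1131 - (-75)²))
= -1083/√(1097×1161) = -1083/√1273617 ≈ -1083/1128.5464 ≈ -0.9596

r ≈ -0.9596


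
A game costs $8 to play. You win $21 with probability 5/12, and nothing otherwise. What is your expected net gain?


E[gain] = (21-8)×5/12 + (-8)×7/12
= 65/12 - 14/3 = 3/4

Expected net gain = $3/4 ≈ $0.75


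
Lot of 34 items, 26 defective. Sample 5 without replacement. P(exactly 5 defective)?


Hypergeometric: C(26,5)×C(8,0)/C(34,5)
= 65780×1/278256 = 1495/6324

P(X=5) = 1495/6324 ≈ 23.64%


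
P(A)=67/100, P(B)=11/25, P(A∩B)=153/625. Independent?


P(A)×P(B) = 737/2500
P(A∩B) = 153/625
Not equal → NOT independent

No, not independent


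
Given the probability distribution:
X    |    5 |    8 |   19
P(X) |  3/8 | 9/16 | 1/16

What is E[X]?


E[X] = Σ x·P(X=x)
= (5)×(3/8) + (8)×(9/16) + (19)×(1/16)
= 121/16

E[X] = 121/16


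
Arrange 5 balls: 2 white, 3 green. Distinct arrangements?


5!/(2!×3!) = 10

10


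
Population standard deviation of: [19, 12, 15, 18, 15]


Mean = 79/5
  (19-79/5)²=256/25
  (12-79/5)²=361/25
  (15-79/5)²=16/25
  (18-79/5)²=121/25
  (15-79/5)²=16/25
Σ(x-μ)² = 154/5
σ² = (154/5)/5 = 154/25

σ = √(154/25) ≈ 2.4819


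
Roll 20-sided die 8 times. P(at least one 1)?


P(no 1)^8 = (19/20)^8 = 16983563041/25600000000
P(≥1) = 1 - 16983563041/25600000000 = 8616436959/25600000000

P = 8616436959/25600000000 ≈ 33.66%


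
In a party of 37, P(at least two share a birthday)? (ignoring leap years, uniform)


P(all different) = Π(365-i)/365 for i=0..36
= 0.151266
P(match) = 1 - 0.151266 = 0.848734

P ≈ 0.8487 ≈ 84.87%


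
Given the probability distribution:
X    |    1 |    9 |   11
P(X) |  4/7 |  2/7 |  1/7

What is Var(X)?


E[X] = 33/7
E[X²] = 41
Var(X) = E[X²] - (E[X])² = 41 - 1089/49 = 920/49

Var(X) = 920/49 ≈ 18.7755


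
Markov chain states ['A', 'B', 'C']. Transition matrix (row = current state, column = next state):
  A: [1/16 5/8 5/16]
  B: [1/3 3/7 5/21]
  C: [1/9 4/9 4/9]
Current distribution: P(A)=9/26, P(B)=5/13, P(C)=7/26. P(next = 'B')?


P(next=B) = Σᵢ P(now=i)×P(i→B)
= 9/26×5/8 + 5/13×3/7 + 7/26×4/9
= 45/208 + 15/91 + 14/117 = 6563/13104

P = 6563/13104 ≈ 0.5008


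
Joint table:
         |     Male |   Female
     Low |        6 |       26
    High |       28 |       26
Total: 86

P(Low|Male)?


P(Low|Male) = 6/(6+28) = 6/34 = 3/17

P = 3/17 ≈ 17.65%


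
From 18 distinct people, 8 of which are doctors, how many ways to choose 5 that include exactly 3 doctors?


Choose 3 of the 8 doctors and 2 of the other 10 people:
C(8,3)×C(10,2) = 56×45 = 2520

2520


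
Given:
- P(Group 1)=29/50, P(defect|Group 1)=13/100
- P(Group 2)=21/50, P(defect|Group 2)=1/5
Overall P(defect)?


P(B) = Σ P(B|Aᵢ)×P(Aᵢ)
  13/100×29/50 = 377/5000
  1/5×21/50 = 21/250
Sum = 797/5000

P(defect) = 797/5000 ≈ 15.94%


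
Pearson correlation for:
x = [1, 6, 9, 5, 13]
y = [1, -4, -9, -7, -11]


n=5, Σx=34, Σy=-30, Σxy=-282, Σx²=312, Σy²=268
r = (5×(-282) - 34×(-30))/√((5×312 - 34²)(5×268 - (-30)²))
= -390/√(404×440) = -390/√177760 ≈ -390/421.6159 ≈ -0.9250

r ≈ -0.9250


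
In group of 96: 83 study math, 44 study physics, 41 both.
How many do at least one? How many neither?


|A∪B| = 83+44-41 = 86
Neither = 96-86 = 10

At least one: 86; Neither: 10


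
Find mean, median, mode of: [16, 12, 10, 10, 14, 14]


Sorted: [10, 10, 12, 14, 14, 16]
Mean = 76/6 = 38/3
Median = 13
Freq: {16: 1, 12: 1, 10: 2, 14: 2}
Mode: [10, 14]

Mean=38/3, Median=13, Mode=[10, 14]


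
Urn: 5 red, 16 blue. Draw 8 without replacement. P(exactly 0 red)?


Hypergeometric: C(5,0)×C(16,8)/C(21,8)
= 1×12870/203490 = 143/2261

P(X=0) = 143/2261 ≈ 6.32%


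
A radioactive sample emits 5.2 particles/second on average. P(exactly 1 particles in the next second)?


Poisson(λ=5.2): P(X=1) = e^(-λ)×λ^k/k!
= e^(-5.2) × 5.2^1 / 1!
≈ 0.005516564421 × 5.2 / 1 ≈ 0.028686

P(X=1) ≈ 0.028686 ≈ 2.87%


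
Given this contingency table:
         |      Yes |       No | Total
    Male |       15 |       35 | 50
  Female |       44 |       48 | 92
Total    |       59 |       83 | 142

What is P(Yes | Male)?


P(Yes | Male) = 15/(15+35) = 15/50 = 3/10

P(Yes|Male) = 3/10 ≈ 30.00%


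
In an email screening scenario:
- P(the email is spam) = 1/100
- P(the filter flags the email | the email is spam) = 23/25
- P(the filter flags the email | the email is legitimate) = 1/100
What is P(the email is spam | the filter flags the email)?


Using Bayes' theorem:
P(A|B) = P(B|A)·P(A) / P(B)

P(the filter flags the email) = 23/25 × 1/100 + 1/100 × 99/100
= 23/2500 + 99/10000 = 191/10000

P(the email is spam|the filter flags the email) = (23/2500) / (191/10000) = 92/191

P(the email is spam|the filter flags the email) = 92/191 ≈ 48.17%


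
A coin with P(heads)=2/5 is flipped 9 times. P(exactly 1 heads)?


Binomial: P(X=1) = C(9,1)×p^1×(1-p)^8
= 9 × 2/5 × 6561/390625 = 118098/1953125

P(X=1) = 118098/1953125 ≈ 6.05%


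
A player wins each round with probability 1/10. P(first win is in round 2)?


Geometric: P(X=2) = (1-p)^(k-1)×p = (9/10)^1×1/10 = 9/100

P(X=2) = 9/100 ≈ 9.00%


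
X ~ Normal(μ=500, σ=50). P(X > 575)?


z = (575-500)/50 = 1.5
P(X > 575) = 1 - P(Z ≤ 1.5) = 1 - 0.9332 = 0.0668

P(X > 575) ≈ 0.0668


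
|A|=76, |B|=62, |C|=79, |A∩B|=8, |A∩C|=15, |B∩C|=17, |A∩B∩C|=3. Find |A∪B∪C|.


|A∪B∪C| = 76+62+79-8-15-17+3 = 180

|A∪B∪C| = 180


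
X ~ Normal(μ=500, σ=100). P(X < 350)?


z = (350-500)/100 = -1.5
P(Z < -1.5) = 0.0668

P(X < 350) ≈ 0.0668


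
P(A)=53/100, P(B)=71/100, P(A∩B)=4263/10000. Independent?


P(A)×P(B) = 3763/10000
P(A∩B) = 4263/10000
Not equal → NOT independent

No, not independent


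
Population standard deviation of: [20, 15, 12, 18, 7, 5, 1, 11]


Mean = 89/8
  (20-89/8)²=5041/64
  (15-89/8)²=961/64
  (12-89/8)²=49/64
  (18-89/8)²=3025/64
  (7-89/8)²=1089/64
  (5-89/8)²=2401/64
  (1-89/8)²=6561/64
  (11-89/8)²=1/64
Σ(x-μ)² = 2391/8
σ² = (2391/8)/8 = 2391/64

σ = √(2391/64) ≈ 6.1122


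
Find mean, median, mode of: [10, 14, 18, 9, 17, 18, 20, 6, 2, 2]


Sorted: [2, 2, 6, 9, 10, 14, 17, 18, 18, 20]
Mean = 116/10 = 58/5
Median = 12
Freq: {10: 1, 14: 1, 18: 2, 9: 1, 17: 1, 20: 1, 6: 1, 2: 2}
Mode: [2, 18]

Mean=58/5, Median=12, Mode=[2, 18]


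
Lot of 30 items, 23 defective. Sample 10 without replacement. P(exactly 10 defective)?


Hypergeometric: C(23,10)×C(7,0)/C(30,10)
= 1144066×1/30045015 = 646/16965

P(X=10) = 646/16965 ≈ 3.81%


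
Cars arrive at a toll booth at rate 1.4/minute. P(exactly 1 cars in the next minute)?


Poisson(λ=1.4): P(X=1) = e^(-λ)×λ^k/k!
= e^(-1.4) × 1.4^1 / 1!
≈ 0.2465969639 × 1.4 / 1 ≈ 0.345236

P(X=1) ≈ 0.345236 ≈ 34.52%


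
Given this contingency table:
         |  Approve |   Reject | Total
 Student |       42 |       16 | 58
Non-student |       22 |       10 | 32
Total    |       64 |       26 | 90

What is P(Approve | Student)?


P(Approve | Student) = 42/(42+16) = 42/58 = 21/29

P(Approve|Student) = 21/29 ≈ 72.41%


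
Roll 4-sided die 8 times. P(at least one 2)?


P(no 2)^8 = (3/4)^8 = 6561/65536
P(≥1) = 1 - 6561/65536 = 58975/65536

P = 58975/65536 ≈ 89.99%


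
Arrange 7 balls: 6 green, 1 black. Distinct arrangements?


7!/(6!×1!) = 7

7


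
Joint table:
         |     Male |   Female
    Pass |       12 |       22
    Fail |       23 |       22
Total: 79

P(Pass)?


P(Pass) = (12+22)/79 = 34/79

P(Pass) = 34/79 ≈ 43.04%


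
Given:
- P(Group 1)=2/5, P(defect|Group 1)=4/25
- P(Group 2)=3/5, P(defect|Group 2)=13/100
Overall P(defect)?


P(B) = Σ P(B|Aᵢ)×P(Aᵢ)
  4/25×2/5 = 8/125
  13/100×3/5 = 39/500
Sum = 71/500

P(defect) = 71/500 ≈ 14.20%


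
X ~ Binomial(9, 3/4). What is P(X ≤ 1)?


P(X ≤ 1) = Σ P(X=i) for i=0..1
P(X=0) = 1/262144
P(X=1) = 27/262144
Sum = 7/65536

P(X ≤ 1) = 7/65536 ≈ 0.01%


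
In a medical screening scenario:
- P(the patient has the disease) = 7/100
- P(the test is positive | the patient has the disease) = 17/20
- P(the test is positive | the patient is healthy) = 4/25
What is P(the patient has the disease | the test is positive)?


Using Bayes' theorem:
P(A|B) = P(B|A)·P(A) / P(B)

P(the test is positive) = 17/20 × 7/100 + 4/25 × 93/100
= 119/2000 + 93/625 = 2083/10000

P(the patient has the disease|the test is positive) = (119/2000) / (2083/10000) = 595/2083

P(the patient has the disease|the test is positive) = 595/2083 ≈ 28.56%


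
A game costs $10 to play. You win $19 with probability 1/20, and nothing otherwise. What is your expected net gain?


E[gain] = (19-10)×1/20 + (-10)×19/20
= 9/20 - 19/2 = -181/20

Expected net gain = $-181/20 ≈ $-9.05


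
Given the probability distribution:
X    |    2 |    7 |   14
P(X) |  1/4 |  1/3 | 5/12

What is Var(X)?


E[X] = 26/3
E[X²] = 99
Var(X) = E[X²] - (E[X])² = 99 - 676/9 = 215/9

Var(X) = 215/9 ≈ 23.8889


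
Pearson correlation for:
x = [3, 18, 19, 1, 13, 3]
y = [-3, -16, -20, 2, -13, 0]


n=6, Σx=57, Σy=-50, Σxy=-844, Σx²=873, Σy²=838
r = (6×(-844) - 57×(-50))/√((6×873 - 57²)(6×838 - (-50)²))
= -2214/√(1989×2528) = -2214/√5028192 ≈ -2214/2242.3630 ≈ -0.9874

r ≈ -0.9874


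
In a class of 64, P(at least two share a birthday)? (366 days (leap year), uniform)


P(all different) = Π(366-i)/366 for i=0..63
= 0.002858
P(match) = 1 - 0.002858 = 0.997142

P ≈ 0.9971 ≈ 99.71%


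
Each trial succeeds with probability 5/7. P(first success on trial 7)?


Geometric: P(X=7) = (1-p)^(k-1)×p = (2/7)^6×5/7 = 320/823543

P(X=7) = 320/823543 ≈ 0.04%


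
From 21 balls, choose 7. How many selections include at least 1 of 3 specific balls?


Complement: C(21,7) - C(18,7) = 116280 - 31824 = 84456

84456


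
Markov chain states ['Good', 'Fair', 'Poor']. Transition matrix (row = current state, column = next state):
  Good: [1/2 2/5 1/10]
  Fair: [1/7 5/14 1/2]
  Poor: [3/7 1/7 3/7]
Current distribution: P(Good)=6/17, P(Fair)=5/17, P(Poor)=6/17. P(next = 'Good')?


P(next=Good) = Σᵢ P(now=i)×P(i→Good)
= 6/17×1/2 + 5/17×1/7 + 6/17×3/7
= 3/17 + 5/119 + 18/119 = 44/119

P = 44/119 ≈ 0.3697


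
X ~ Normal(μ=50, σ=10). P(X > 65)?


z = (65-50)/10 = 1.5
P(X > 65) = 1 - P(Z ≤ 1.5) = 1 - 0.9332 = 0.0668

P(X > 65) ≈ 0.0668


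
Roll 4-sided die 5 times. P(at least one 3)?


P(no 3)^5 = (3/4)^5 = 243/1024
P(≥1) = 1 - 243/1024 = 781/1024

P = 781/1024 ≈ 76.27%


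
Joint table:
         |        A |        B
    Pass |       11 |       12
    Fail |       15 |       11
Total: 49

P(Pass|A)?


P(Pass|A) = 11/(11+15) = 11/26

P = 11/26 ≈ 42.31%


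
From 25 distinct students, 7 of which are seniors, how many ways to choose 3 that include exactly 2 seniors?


Choose 2 of the 7 seniors and 1 of the other 18 students:
C(7,2)×C(18,1) = 21×18 = 378

378


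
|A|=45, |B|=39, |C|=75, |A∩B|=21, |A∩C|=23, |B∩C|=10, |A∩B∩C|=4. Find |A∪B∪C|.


|A∪B∪C| = 45+39+75-21-23-10+4 = 109

|A∪B∪C| = 109


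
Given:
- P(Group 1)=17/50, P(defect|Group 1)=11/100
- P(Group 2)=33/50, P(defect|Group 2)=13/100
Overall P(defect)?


P(B) = Σ P(B|Aᵢ)×P(Aᵢ)
  11/100×17/50 = 187/5000
  13/100×33/50 = 429/5000
Sum = 77/625

P(defect) = 77/625 ≈ 12.32%


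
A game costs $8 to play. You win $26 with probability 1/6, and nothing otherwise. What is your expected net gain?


E[gain] = (26-8)×1/6 + (-8)×5/6
= 3 - 20/3 = -11/3

Expected net gain = $-11/3 ≈ $-3.67


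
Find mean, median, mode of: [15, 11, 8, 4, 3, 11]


Sorted: [3, 4, 8, 11, 11, 15]
Mean = 52/6 = 26/3
Median = 19/2
Freq: {15: 1, 11: 2, 8: 1, 4: 1, 3: 1}
Mode: [11]

Mean=26/3, Median=19/2, Mode=11


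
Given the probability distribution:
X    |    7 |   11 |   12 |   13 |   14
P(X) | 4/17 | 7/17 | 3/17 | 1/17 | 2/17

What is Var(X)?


E[X] = 182/17
E[X²] = 2036/17
Var(X) = E[X²] - (E[X])² = 2036/17 - 33124/289 = 1488/289

Var(X) = 1488/289 ≈ 5.1488


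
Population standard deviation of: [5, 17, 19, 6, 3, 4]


Mean = 54/6 = 9
  (5-9)²=16
  (17-9)²=64
  (19-9)²=100
  (6-9)²=9
  (3-9)²=36
  (4-9)²=25
Σ(x-μ)² = 250
σ² = 250/6 = 125/3

σ = √(125/3) ≈ 6.4550


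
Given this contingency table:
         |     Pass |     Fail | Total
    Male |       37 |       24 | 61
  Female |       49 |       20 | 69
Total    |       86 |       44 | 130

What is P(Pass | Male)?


P(Pass | Male) = 37/(37+24) = 37/61

P(Pass|Male) = 37/61 ≈ 60.66%


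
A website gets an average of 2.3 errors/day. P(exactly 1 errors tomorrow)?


Poisson(λ=2.3): P(X=1) = e^(-λ)×λ^k/k!
= e^(-2.3) × 2.3^1 / 1!
≈ 0.1002588437 × 2.3 / 1 ≈ 0.230595

P(X=1) ≈ 0.230595 ≈ 23.06%


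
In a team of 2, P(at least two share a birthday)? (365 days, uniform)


P(all different) = Π(365-i)/365 for i=0..1
= 0.997260
P(match) = 1 - 0.997260 = 0.002740

P ≈ 0.0027 ≈ 0.27%


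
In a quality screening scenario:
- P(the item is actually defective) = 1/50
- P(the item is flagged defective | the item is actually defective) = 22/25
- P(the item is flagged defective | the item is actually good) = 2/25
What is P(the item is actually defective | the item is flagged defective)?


Using Bayes' theorem:
P(A|B) = P(B|A)·P(A) / P(B)

P(the item is flagged defective) = 22/25 × 1/50 + 2/25 × 49/50
= 11/625 + 49/625 = 12/125

P(the item is actually defective|the item is flagged defective) = (11/625) / (12/125) = 11/60

P(the item is actually defective|the item is flagged defective) = 11/60 ≈ 18.33%


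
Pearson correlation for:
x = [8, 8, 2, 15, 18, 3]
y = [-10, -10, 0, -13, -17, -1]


n=6, Σx=54, Σy=-51, Σxy=-664, Σx²=690, Σy²=659
r = (6×(-664) - 54×(-51))/√((6×690 - 54²)(6×659 - (-51)²))
= -1230/√(1224×1353) = -1230/√1656072 ≈ -1230/1286.8846 ≈ -0.9558

r ≈ -0.9558


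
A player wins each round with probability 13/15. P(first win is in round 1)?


Geometric: P(X=1) = (1-p)^(k-1)×p = (2/15)^0×13/15 = 13/15

P(X=1) = 13/15 ≈ 86.67%


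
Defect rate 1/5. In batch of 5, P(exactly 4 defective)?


Binomial: P(X=4) = C(5,4)×p^4×(1-p)^1
= 5 × 1/625 × 4/5 = 4/625

P(X=4) = 4/625 ≈ 0.64%


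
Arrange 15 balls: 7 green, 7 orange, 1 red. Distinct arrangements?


15!/(7!×7!×1!) = 51480

51480


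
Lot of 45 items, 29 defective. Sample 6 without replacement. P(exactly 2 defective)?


Hypergeometric: C(29,2)×C(16,4)/C(45,6)
= 406×1820/8145060 = 5278/58179

P(X=2) = 5278/58179 ≈ 9.07%


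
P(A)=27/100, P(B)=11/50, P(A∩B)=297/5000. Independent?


P(A)×P(B) = 297/5000
P(A∩B) = 297/5000
Equal ✓ → Independent

Yes, independent


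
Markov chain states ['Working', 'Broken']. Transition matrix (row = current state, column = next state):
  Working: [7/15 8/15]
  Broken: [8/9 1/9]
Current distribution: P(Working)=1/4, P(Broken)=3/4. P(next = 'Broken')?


P(next=Broken) = Σᵢ P(now=i)×P(i→Broken)
= 1/4×8/15 + 3/4×1/9
= 2/15 + 1/12 = 13/60

P = 13/60 ≈ 0.2167


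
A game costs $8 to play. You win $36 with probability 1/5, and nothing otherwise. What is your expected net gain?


E[gain] = (36-8)×1/5 + (-8)×4/5
= 28/5 - 32/5 = -4/5

Expected net gain = $-4/5 ≈ $-0.80


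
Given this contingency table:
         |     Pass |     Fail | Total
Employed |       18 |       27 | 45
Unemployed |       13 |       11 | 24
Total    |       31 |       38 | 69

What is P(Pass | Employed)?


P(Pass | Employed) = 18/(18+27) = 18/45 = 2/5

P(Pass|Employed) = 2/5 ≈ 40.00%


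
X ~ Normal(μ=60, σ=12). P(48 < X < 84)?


z₁=(48-60)/12=-1.0, z₂=(84-60)/12=2.0
P = Φ(2.0) - Φ(-1.0) = 0.977250 - 0.158655 = 0.818595 ≈ 0.8186

P(48 < X < 84) ≈ 0.8186


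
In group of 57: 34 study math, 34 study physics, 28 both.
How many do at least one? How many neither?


|A∪B| = 34+34-28 = 40
Neither = 57-40 = 17

At least one: 40; Neither: 17


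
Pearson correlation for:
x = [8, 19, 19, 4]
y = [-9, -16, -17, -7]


n=4, Σx=50, Σy=-49, Σxy=-727, Σx²=802, Σy²=675
r = (4×(-727) - 50×(-49))/√((4×802 - 50²)(4×675 - (-49)²))
= -458/√(708×299) = -458/√211692 ≈ -458/460.1000 ≈ -0.9954

r ≈ -0.9954


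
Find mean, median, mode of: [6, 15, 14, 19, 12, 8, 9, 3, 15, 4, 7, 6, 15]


Sorted: [3, 4, 6, 6, 7, 8, 9, 12, 14, 15, 15, 15, 19]
Mean = 133/13
Median = 9
Freq: {6: 2, 15: 3, 14: 1, 19: 1, 12: 1, 8: 1, 9: 1, 3: 1, 4: 1, 7: 1}
Mode: [15]

Mean=133/13, Median=9, Mode=15


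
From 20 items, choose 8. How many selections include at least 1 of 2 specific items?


Complement: C(20,8) - C(18,8) = 125970 - 43758 = 82212

82212


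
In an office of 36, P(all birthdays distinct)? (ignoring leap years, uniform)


P(all different) = Π(365-i)/365 for i=0..35
= (365/365)×(364/365)×...×(330/365)
= 0.167818

P ≈ 0.1678 ≈ 16.78%


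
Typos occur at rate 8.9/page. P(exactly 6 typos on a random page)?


Poisson(λ=8.9): P(X=6) = e^(-λ)×λ^k/k!
= e^(-8.9) × 8.9^6 / 6!
≈ 0.0001363889265 × 496981.290961 / 720 ≈ 0.094143

P(X=6) ≈ 0.094143 ≈ 9.41%


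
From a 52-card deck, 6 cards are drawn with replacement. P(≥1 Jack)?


P(not a Jack) = 48/52 = 12/13
P(none in 6 draws) = (12/13)^6 = 2985984/4826809
P(≥1 Jack) = 1 - 2985984/4826809 = 1840825/4826809

P = 1840825/4826809 ≈ 38.14%


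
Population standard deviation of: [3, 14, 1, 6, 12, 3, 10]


Mean = 49/7 = 7
  (3-7)²=16
  (14-7)²=49
  (1-7)²=36
  (6-7)²=1
  (12-7)²=25
  (3-7)²=16
  (10-7)²=9
Σ(x-μ)² = 152
σ² = 152/7

σ = √(152/7) ≈ 4.6599


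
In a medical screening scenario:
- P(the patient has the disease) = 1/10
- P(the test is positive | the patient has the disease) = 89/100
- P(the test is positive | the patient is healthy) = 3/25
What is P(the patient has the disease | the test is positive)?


Using Bayes' theorem:
P(A|B) = P(B|A)·P(A) / P(B)

P(the test is positive) = 89/100 × 1/10 + 3/25 × 9/10
= 89/1000 + 27/250 = 197/1000

P(the patient has the disease|the test is positive) = (89/1000) / (197/1000) = 89/197

P(the patient has the disease|the test is positive) = 89/197 ≈ 45.18%


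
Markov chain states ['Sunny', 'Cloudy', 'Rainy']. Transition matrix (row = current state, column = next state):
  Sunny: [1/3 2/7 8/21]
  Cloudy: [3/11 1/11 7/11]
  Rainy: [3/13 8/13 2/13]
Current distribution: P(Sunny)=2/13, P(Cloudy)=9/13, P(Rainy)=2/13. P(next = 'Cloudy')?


P(next=Cloudy) = Σᵢ P(now=i)×P(i→Cloudy)
= 2/13×2/7 + 9/13×1/11 + 2/13×8/13
= 4/91 + 9/143 + 16/169 = 2623/13013

P = 2623/13013 ≈ 0.2016


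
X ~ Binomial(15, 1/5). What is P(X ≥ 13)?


P(X ≥ 13) = Σ P(X=i) for i=13..15
P(X=13) = 336/6103515625
P(X=14) = 12/6103515625
P(X=15) = 1/30517578125
Sum = 1741/30517578125

P(X ≥ 13) = 1741/30517578125 ≈ 0.00%


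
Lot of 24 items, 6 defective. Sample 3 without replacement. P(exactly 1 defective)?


Hypergeometric: C(6,1)×C(18,2)/C(24,3)
= 6×153/2024 = 459/1012

P(X=1) = 459/1012 ≈ 45.36%


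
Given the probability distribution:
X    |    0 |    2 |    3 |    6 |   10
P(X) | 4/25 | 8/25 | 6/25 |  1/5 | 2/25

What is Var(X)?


E[X] = 84/25
E[X²] = 466/25
Var(X) = E[X²] - (E[X])² = 466/25 - 7056/625 = 4594/625

Var(X) = 4594/625 ≈ 7.3504


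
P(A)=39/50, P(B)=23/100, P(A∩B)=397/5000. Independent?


P(A)×P(B) = 897/5000
P(A∩B) = 397/5000
Not equal → NOT independent

No, not independent


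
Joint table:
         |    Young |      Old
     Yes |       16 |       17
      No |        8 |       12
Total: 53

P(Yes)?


P(Yes) = (16+17)/53 = 33/53

P(Yes) = 33/53 ≈ 62.26%


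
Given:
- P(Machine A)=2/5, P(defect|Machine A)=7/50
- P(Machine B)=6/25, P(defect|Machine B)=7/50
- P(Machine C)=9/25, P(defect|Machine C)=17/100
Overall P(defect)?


P(B) = Σ P(B|Aᵢ)×P(Aᵢ)
  7/50×2/5 = 7/125
  7/50×6/25 = 21/625
  17/100×9/25 = 153/2500
Sum = 377/2500

P(defect) = 377/2500 ≈ 15.08%


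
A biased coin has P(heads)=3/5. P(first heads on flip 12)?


Geometric: P(X=12) = (1-p)^(k-1)×p = (2/5)^11×3/5 = 6144/244140625

P(X=12) = 6144/244140625 ≈ 0.00%


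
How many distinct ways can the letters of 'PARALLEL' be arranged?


Letters: 8, freq: {'P': 1, 'A': 2, 'R': 1, 'L': 3, 'E': 1}
8!/(1!×2!×1!×3!×1!) = 40320/12 = 3360

3360


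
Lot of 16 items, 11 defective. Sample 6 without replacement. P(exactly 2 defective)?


Hypergeometric: C(11,2)×C(5,4)/C(16,6)
= 55×5/8008 = 25/728

P(X=2) = 25/728 ≈ 3.43%


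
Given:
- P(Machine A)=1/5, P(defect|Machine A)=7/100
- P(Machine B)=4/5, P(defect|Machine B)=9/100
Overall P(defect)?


P(B) = Σ P(B|Aᵢ)×P(Aᵢ)
  7/100×1/5 = 7/500
  9/100×4/5 = 9/125
Sum = 43/500

P(defect) = 43/500 ≈ 8.60%


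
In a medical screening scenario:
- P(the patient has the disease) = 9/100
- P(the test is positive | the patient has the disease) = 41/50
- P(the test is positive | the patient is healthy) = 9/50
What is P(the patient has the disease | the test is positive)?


Using Bayes' theorem:
P(A|B) = P(B|A)·P(A) / P(B)

P(the test is positive) = 41/50 × 9/100 + 9/50 × 91/100
= 369/5000 + 819/5000 = 297/1250

P(the patient has the disease|the test is positive) = (369/5000) / (297/1250) = 41/132

P(the patient has the disease|the test is positive) = 41/132 ≈ 31.06%


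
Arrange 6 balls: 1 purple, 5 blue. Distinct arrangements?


6!/(1!×5!) = 6

6


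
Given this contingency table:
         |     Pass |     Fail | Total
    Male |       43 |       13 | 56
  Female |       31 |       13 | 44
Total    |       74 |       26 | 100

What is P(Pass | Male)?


P(Pass | Male) = 43/(43+13) = 43/56

P(Pass|Male) = 43/56 ≈ 76.79%


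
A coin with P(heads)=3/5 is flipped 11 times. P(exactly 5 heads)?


Binomial: P(X=5) = C(11,5)×p^5×(1-p)^6
= 462 × 243/3125 × 64/15625 = 7185024/48828125

P(X=5) = 7185024/48828125 ≈ 14.71%


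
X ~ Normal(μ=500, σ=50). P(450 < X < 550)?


z₁=(450-500)/50=-1.0, z₂=(550-500)/50=1.0
P = Φ(1.0) - Φ(-1.0) = 0.841345 - 0.158655 = 0.682690 ≈ 0.6827

P(450 < X < 550) ≈ 0.6827


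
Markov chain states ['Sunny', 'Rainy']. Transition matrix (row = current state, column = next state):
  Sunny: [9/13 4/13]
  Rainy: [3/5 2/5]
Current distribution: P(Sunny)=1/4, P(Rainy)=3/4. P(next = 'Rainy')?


P(next=Rainy) = Σᵢ P(now=i)×P(i→Rainy)
= 1/4×4/13 + 3/4×2/5
= 1/13 + 3/10 = 49/130

P = 49/130 ≈ 0.3769


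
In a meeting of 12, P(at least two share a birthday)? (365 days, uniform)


P(all different) = Π(365-i)/365 for i=0..11
= 0.832975
P(match) = 1 - 0.832975 = 0.167025

P ≈ 0.1670 ≈ 16.70%


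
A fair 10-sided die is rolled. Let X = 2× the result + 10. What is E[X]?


E[die] = (1+10)/2 = 11/2
E[X] = 2×11/2 + 10 = 21

E[X] = 21


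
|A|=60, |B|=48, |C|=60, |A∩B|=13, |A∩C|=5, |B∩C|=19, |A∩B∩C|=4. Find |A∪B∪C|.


|A∪B∪C| = 60+48+60-13-5-19+4 = 135

|A∪B∪C| = 135


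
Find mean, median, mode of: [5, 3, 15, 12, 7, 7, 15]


Sorted: [3, 5, 7, 7, 12, 15, 15]
Mean = 64/7
Median = 7
Freq: {5: 1, 3: 1, 15: 2, 12: 1, 7: 2}
Mode: [7, 15]

Mean=64/7, Median=7, Mode=[7, 15]


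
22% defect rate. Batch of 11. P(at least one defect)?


P(all good) = (39/50)^11 = 317475837322472439/4882812500000000000
P(≥1 defect) = 4565336662677527561/4882812500000000000

P = 4565336662677527561/4882812500000000000 ≈ 93.50%


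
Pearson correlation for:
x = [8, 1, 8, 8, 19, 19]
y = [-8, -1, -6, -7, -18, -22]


n=6, Σx=63, Σy=-62, Σxy=-929, Σx²=915, Σy²=958
r = (6×(-929) - 63×(-62))/√((6×915 - 63²)(6×958 - (-62)²))
= -1668/√(1521×1904) = -1668/√2895984 ≈ -1668/1701.7591 ≈ -0.9802

r ≈ -0.9802


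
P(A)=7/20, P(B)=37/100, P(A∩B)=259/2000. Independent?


P(A)×P(B) = 259/2000
P(A∩B) = 259/2000
Equal ✓ → Independent

Yes, independent


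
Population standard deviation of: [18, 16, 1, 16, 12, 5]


Mean = 68/6 = 34/3
  (18-34/3)²=400/9
  (16-34/3)²=196/9
  (1-34/3)²=961/9
  (16-34/3)²=196/9
  (12-34/3)²=4/9
  (5-34/3)²=361/9
Σ(x-μ)² = 706/3
σ² = (706/3)/6 = 353/9

σ = √(353/9) ≈ 6.2628
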